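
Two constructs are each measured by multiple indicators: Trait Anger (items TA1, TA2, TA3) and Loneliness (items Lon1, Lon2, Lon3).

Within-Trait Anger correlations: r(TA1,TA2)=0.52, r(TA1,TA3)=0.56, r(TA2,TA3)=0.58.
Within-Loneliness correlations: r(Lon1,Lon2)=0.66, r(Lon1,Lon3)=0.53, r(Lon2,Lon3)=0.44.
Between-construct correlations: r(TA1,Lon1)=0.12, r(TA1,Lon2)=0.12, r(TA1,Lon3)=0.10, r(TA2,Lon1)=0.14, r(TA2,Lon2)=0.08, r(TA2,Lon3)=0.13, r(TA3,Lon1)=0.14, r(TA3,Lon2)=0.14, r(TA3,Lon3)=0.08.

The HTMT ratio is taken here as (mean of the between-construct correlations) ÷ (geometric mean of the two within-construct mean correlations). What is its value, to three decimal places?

0.213

Mean between = 1.05/9 = 0.1167.
Mean within-TA = 1.66/3 = 0.5533; mean within-Lon = 1.63/3 = 0.5433.
Geometric mean = √(0.5533 × 0.5433) = 0.5483.
HTMT = 0.1167 / 0.5483 = 0.213.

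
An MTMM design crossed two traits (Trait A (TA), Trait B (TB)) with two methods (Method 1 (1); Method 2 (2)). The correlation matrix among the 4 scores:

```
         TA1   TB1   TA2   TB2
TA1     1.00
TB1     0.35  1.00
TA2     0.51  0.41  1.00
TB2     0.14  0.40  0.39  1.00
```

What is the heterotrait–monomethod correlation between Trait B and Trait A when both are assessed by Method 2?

Different traits, same method: r(TB2, TA2) = 0.39.

0.39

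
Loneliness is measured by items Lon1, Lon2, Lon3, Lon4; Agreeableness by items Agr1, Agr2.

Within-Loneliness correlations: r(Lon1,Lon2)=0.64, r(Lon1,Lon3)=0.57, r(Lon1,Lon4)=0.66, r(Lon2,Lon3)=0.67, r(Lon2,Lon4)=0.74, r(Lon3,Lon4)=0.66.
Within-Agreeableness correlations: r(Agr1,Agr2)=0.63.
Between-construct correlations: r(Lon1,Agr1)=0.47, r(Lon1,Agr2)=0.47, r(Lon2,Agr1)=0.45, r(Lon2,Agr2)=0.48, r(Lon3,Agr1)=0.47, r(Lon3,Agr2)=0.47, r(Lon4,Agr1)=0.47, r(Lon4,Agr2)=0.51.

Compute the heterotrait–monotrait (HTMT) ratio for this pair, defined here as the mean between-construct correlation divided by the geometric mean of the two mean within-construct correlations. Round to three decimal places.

Mean heterotrait r = 3.79/8 = 0.4738.
Mean within-Lon = 3.94/6 = 0.6567; mean within-Agr = 0.63/1 = 0.6300.
Geometric mean = √(0.6567 × 0.6300) = 0.6432.
HTMT = 0.4738 / 0.6432 = 0.737.

0.737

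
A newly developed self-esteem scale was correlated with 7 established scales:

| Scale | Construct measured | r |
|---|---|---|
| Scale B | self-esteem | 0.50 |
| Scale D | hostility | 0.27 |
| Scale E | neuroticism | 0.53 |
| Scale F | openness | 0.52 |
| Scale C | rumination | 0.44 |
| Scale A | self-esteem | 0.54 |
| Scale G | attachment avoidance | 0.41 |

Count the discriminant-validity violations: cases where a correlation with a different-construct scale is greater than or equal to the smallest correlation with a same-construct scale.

2

Convergent (same construct = self-esteem): Scale B, Scale A.
Smallest convergent = 0.50. Discriminant values: 0.27, 0.53, 0.52, 0.44, 0.41; count ≥ 0.50 → 2.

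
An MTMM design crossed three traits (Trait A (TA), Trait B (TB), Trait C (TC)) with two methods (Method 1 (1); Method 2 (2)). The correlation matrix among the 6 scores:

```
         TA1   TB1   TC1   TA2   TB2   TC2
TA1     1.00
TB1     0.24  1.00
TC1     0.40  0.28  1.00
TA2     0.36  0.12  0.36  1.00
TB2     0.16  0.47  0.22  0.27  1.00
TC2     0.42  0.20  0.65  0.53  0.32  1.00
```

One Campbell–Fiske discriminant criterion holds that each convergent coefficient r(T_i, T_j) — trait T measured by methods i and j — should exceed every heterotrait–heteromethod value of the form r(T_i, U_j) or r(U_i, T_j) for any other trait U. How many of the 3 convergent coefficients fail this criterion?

1

Convergent coefficients and their comparison sets:
TA (methods 1·2): 0.36 vs {0.16, 0.12, 0.42, 0.36} → fail.
TB (methods 1·2): 0.47 vs {0.12, 0.16, 0.20, 0.22} → pass.
TC (methods 1·2): 0.65 vs {0.36, 0.42, 0.22, 0.20} → pass.
1 of 3 fail.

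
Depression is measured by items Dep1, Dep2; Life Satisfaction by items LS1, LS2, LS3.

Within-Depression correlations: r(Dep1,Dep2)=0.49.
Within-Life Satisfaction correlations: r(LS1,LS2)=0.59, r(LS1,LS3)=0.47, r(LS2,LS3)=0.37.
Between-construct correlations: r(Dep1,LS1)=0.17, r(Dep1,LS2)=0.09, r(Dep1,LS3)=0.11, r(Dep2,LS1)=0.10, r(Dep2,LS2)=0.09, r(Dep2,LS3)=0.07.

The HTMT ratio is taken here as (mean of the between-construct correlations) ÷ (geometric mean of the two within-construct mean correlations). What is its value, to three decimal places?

0.217

Mean between = 0.63/6 = 0.1050.
Mean within-Dep = 0.49/1 = 0.4900; mean within-LS = 1.43/3 = 0.4767.
Geometric mean = √(0.4900 × 0.4767) = 0.4833.
HTMT = 0.1050 / 0.4833 = 0.217.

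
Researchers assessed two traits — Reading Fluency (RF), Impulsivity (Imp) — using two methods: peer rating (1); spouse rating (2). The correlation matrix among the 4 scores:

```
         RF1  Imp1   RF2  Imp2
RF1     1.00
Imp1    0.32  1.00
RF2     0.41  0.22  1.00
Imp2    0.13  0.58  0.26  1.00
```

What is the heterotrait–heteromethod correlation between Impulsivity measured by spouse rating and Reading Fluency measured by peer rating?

0.13

Different traits and methods: r(Imp2, RF1) = 0.13.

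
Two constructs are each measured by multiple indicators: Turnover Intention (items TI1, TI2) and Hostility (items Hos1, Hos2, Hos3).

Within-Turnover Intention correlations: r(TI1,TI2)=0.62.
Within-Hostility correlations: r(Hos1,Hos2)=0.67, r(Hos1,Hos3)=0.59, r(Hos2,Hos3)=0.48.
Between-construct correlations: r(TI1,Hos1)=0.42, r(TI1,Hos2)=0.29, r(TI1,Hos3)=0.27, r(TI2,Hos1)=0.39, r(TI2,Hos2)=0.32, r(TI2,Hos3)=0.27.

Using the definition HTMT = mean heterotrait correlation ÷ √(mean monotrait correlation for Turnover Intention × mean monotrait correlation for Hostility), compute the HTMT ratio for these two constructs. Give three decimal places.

0.545

Mean between = 1.96/6 = 0.3267.
Mean within-TI = 0.62/1 = 0.6200; mean within-Hos = 1.74/3 = 0.5800.
Geometric mean = √(0.6200 × 0.5800) = 0.5997.
HTMT = 0.3267 / 0.5997 = 0.545.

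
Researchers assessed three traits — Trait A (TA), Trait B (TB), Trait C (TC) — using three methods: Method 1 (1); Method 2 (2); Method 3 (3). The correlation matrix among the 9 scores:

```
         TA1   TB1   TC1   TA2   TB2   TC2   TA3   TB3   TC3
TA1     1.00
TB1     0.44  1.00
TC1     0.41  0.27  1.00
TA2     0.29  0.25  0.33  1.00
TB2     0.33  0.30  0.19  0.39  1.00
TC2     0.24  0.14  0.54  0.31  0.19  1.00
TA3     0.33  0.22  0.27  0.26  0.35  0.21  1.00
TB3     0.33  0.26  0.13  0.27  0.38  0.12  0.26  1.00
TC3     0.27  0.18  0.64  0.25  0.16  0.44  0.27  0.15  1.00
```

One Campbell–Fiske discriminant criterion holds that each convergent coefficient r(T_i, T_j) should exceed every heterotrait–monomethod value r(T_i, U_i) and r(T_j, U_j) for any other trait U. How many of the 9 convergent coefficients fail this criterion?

6

Each convergent coefficient versus the relevant comparison correlations:
TA (methods 1·2): 0.29 vs {0.44, 0.39, 0.41, 0.31} → fail.
TA (methods 1·3): 0.33 vs {0.44, 0.26, 0.41, 0.27} → fail.
TA (methods 2·3): 0.26 vs {0.39, 0.26, 0.31, 0.27} → fail.
TB (methods 1·2): 0.30 vs {0.44, 0.39, 0.27, 0.19} → fail.
TB (methods 1·3): 0.26 vs {0.44, 0.26, 0.27, 0.15} → fail.
TB (methods 2·3): 0.38 vs {0.39, 0.26, 0.19, 0.15} → fail.
TC (methods 1·2): 0.54 vs {0.41, 0.31, 0.27, 0.19} → pass.
TC (methods 1·3): 0.64 vs {0.41, 0.27, 0.27, 0.15} → pass.
TC (methods 2·3): 0.44 vs {0.31, 0.27, 0.19, 0.15} → pass.
6 of 9 fail.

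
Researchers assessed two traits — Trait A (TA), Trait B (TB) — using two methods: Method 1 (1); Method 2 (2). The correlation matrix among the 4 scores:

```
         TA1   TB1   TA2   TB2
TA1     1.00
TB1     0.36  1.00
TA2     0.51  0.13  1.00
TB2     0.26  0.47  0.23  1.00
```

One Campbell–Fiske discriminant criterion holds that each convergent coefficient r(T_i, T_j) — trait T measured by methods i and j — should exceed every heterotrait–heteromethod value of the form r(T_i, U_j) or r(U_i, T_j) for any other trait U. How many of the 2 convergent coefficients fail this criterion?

0

Each convergent coefficient versus the relevant comparison correlations:
TA (methods 1·2): 0.51 vs {0.26, 0.13} → pass.
TB (methods 1·2): 0.47 vs {0.13, 0.26} → pass.
0 of 2 fail.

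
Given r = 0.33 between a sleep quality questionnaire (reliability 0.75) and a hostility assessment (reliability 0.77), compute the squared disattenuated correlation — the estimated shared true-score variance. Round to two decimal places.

Disattenuated r = 0.33 / √(0.75 × 0.77) = 0.33 / 0.7599 = 0.4343.
Shared true-score variance = 0.4343² = 0.1886 ≈ 0.19.

0.19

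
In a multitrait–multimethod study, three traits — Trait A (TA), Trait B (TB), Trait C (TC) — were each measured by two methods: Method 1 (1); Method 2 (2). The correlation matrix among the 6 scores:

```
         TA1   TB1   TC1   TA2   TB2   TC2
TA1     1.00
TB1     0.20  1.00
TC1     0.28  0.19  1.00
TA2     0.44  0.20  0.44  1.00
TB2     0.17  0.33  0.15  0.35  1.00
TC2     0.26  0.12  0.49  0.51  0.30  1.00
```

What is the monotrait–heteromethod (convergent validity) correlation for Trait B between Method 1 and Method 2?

0.33

Same trait (TB), different methods: r(TB1, TB2) = 0.33.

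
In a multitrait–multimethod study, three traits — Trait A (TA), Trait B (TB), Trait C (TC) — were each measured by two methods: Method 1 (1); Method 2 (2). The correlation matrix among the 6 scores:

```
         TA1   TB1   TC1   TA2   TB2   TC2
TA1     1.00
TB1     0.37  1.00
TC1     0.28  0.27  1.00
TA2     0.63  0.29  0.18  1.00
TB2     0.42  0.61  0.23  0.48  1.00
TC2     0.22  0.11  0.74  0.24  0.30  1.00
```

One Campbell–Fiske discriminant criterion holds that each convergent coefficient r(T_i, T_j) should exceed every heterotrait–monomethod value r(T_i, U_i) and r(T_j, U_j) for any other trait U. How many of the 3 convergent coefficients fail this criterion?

Checking each validity diagonal entry against its comparison values:
TA (methods 1·2): 0.63 vs {0.37, 0.48, 0.28, 0.24} → pass.
TB (methods 1·2): 0.61 vs {0.37, 0.48, 0.27, 0.30} → pass.
TC (methods 1·2): 0.74 vs {0.28, 0.24, 0.27, 0.30} → pass.
0 of 3 fail.

0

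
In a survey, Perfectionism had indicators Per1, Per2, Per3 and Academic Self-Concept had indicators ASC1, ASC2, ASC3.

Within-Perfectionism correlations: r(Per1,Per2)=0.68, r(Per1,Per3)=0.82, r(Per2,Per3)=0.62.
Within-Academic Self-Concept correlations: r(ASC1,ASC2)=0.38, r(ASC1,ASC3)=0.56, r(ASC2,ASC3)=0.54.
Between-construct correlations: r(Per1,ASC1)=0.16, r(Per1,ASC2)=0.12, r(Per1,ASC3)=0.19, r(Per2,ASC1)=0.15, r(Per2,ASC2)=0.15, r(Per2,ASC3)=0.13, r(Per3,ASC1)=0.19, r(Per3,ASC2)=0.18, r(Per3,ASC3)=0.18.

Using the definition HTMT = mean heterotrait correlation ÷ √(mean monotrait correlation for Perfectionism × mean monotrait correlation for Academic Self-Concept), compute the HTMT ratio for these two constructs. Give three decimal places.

Mean between = 1.45/9 = 0.1611.
Mean within-Per = 2.12/3 = 0.7067; mean within-ASC = 1.48/3 = 0.4933.
Geometric mean = √(0.7067 × 0.4933) = 0.5904.
HTMT = 0.1611 / 0.5904 = 0.273.

0.273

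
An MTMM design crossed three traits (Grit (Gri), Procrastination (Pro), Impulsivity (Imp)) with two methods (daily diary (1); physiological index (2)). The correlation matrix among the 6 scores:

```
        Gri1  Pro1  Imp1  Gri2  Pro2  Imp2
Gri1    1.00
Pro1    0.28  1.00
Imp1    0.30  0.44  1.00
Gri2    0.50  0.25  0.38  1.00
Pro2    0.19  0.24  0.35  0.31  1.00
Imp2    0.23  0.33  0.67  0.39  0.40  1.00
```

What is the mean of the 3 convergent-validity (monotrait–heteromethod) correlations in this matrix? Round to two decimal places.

Convergent values: 0.50, 0.24, 0.67; mean = 1.41/3 = 0.47.

0.47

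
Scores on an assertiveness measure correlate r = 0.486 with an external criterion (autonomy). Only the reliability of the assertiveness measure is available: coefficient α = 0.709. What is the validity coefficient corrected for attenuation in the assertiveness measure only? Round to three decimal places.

0.577

Single correction: r_c = r_obs / √r_xx = 0.486 / √0.709 = 0.486 / 0.8420 ≈ 0.577.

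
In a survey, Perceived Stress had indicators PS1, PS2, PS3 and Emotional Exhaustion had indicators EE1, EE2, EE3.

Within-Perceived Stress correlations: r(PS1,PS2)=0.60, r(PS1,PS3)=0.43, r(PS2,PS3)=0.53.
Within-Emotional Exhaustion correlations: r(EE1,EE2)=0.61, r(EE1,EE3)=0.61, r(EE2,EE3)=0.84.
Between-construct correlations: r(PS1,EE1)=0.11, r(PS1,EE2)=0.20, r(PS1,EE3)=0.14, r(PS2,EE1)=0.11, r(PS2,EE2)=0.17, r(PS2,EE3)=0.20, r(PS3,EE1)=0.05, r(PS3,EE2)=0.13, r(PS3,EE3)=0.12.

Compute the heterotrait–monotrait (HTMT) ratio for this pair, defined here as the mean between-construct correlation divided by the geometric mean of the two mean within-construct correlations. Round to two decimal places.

0.23

Mean heterotrait r = 1.23/9 = 0.1367.
Mean within-PS = 1.56/3 = 0.5200; mean within-EE = 2.06/3 = 0.6867.
Geometric mean = √(0.5200 × 0.6867) = 0.5976.
HTMT = 0.1367 / 0.5976 = 0.23.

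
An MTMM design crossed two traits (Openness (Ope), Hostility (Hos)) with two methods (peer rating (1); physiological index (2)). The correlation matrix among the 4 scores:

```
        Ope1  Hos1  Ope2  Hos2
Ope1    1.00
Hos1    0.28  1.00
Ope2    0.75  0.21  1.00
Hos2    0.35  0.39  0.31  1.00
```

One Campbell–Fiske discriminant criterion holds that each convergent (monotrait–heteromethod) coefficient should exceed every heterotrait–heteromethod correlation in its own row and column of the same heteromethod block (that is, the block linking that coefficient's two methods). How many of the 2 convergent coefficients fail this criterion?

Each convergent coefficient versus the relevant comparison correlations:
Ope (methods 1·2): 0.75 vs {0.35, 0.21} → pass.
Hos (methods 1·2): 0.39 vs {0.21, 0.35} → pass.
0 of 2 fail.

0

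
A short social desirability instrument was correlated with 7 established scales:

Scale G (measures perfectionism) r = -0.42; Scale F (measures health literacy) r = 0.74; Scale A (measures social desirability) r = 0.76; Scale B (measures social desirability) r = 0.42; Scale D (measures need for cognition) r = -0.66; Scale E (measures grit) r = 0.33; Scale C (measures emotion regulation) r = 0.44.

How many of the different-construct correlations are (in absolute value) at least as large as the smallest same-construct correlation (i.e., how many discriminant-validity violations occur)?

Convergent (same construct = social desirability): Scale A, Scale B.
Smallest convergent = 0.42. Discriminant |r|: 0.42, 0.74, 0.66, 0.33, 0.44; count ≥ 0.42 → 4.

4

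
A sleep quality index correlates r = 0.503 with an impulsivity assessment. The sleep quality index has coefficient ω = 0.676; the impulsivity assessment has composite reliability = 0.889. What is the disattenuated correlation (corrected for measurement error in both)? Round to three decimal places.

0.649

r_true = r_obs / √(r_xx · r_yy) = 0.503 / √(0.676 × 0.889) = 0.503 / √0.600964 = 0.503 / 0.7752 ≈ 0.649.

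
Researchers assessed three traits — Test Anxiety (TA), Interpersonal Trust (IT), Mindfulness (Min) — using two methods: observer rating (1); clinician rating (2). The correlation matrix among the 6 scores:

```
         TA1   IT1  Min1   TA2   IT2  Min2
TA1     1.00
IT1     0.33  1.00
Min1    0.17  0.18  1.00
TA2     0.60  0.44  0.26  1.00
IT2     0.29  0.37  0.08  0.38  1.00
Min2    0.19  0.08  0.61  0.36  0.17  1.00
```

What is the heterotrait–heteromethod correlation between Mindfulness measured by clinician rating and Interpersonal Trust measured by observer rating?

0.08

Different traits and methods: r(Min2, IT1) = 0.08.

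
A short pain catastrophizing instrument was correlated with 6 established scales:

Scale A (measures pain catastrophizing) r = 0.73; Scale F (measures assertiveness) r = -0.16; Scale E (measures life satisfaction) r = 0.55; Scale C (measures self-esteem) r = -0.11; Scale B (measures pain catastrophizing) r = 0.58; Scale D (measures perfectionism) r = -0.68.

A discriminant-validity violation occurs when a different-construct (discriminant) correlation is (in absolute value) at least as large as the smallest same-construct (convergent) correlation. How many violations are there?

1

Convergent (same construct = pain catastrophizing): Scale A, Scale B.
Smallest convergent = 0.58. Discriminant |r|: 0.16, 0.55, 0.11, 0.68; count ≥ 0.58 → 1.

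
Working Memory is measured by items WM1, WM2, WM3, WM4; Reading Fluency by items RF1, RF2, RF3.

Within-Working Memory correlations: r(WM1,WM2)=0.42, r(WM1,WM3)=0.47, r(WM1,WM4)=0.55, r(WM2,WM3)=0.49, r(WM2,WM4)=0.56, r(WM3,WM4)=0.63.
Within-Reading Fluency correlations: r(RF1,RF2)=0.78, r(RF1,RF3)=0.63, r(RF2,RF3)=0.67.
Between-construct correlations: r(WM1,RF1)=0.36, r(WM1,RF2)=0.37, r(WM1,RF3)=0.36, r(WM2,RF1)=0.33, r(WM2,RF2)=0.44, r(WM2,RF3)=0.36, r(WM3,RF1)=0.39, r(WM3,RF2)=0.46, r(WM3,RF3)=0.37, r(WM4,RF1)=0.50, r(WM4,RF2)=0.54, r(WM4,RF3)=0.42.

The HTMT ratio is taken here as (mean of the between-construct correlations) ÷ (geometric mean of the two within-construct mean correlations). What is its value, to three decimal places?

0.680

Mean between = 4.90/12 = 0.4083.
Mean within-WM = 3.12/6 = 0.5200; mean within-RF = 2.08/3 = 0.6933.
Geometric mean = √(0.5200 × 0.6933) = 0.6004.
HTMT = 0.4083 / 0.6004 = 0.680.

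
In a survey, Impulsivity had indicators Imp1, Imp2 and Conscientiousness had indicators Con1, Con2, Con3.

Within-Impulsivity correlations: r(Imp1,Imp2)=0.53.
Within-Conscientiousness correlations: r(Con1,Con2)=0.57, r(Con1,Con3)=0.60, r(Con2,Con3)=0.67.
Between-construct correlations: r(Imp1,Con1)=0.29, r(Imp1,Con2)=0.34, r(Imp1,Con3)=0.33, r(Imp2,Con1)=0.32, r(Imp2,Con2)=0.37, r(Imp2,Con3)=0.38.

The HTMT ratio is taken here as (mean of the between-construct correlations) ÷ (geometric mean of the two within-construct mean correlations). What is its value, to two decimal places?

Between-construct mean = 2.03/6 = 0.3383.
Mean within-Imp = 0.53/1 = 0.5300; mean within-Con = 1.84/3 = 0.6133.
Geometric mean = √(0.5300 × 0.6133) = 0.5701.
HTMT = 0.3383 / 0.5701 = 0.59.

0.59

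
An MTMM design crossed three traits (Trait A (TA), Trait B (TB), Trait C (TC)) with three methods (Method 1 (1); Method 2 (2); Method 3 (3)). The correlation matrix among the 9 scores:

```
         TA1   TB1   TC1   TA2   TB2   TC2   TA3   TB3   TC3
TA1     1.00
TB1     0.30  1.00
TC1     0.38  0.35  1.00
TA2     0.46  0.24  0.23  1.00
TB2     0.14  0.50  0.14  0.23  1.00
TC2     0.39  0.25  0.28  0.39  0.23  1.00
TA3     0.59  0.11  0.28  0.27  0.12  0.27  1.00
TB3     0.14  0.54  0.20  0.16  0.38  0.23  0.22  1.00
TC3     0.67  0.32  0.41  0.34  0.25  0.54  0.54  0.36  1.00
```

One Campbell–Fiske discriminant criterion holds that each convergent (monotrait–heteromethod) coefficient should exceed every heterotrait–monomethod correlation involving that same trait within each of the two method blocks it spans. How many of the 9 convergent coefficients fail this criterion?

Convergent coefficients and their comparison sets:
TA (methods 1·2): 0.46 vs {0.30, 0.23, 0.38, 0.39} → pass.
TA (methods 1·3): 0.59 vs {0.30, 0.22, 0.38, 0.54} → pass.
TA (methods 2·3): 0.27 vs {0.23, 0.22, 0.39, 0.54} → fail.
TB (methods 1·2): 0.50 vs {0.30, 0.23, 0.35, 0.23} → pass.
TB (methods 1·3): 0.54 vs {0.30, 0.22, 0.35, 0.36} → pass.
TB (methods 2·3): 0.38 vs {0.23, 0.22, 0.23, 0.36} → pass.
TC (methods 1·2): 0.28 vs {0.38, 0.39, 0.35, 0.23} → fail.
TC (methods 1·3): 0.41 vs {0.38, 0.54, 0.35, 0.36} → fail.
TC (methods 2·3): 0.54 vs {0.39, 0.54, 0.23, 0.36} → fail.
4 of 9 fail.

4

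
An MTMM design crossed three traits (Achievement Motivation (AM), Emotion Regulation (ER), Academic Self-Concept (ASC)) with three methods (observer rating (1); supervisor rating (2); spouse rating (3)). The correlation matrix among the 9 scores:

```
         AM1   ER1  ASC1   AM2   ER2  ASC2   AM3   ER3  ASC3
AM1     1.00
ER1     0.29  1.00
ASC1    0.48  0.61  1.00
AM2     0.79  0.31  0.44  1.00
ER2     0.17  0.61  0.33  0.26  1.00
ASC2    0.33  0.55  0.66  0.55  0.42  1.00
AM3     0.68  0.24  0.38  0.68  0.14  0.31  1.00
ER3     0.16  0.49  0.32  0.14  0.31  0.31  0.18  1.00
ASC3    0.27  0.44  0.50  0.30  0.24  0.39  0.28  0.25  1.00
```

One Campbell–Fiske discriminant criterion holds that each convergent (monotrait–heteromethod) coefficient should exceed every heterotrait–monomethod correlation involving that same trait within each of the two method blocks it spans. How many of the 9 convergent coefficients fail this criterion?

5

Convergent coefficients and their comparison sets:
AM (methods 1·2): 0.79 vs {0.29, 0.26, 0.48, 0.55} → pass.
AM (methods 1·3): 0.68 vs {0.29, 0.18, 0.48, 0.28} → pass.
AM (methods 2·3): 0.68 vs {0.26, 0.18, 0.55, 0.28} → pass.
ER (methods 1·2): 0.61 vs {0.29, 0.26, 0.61, 0.42} → fail.
ER (methods 1·3): 0.49 vs {0.29, 0.18, 0.61, 0.25} → fail.
ER (methods 2·3): 0.31 vs {0.26, 0.18, 0.42, 0.25} → fail.
ASC (methods 1·2): 0.66 vs {0.48, 0.55, 0.61, 0.42} → pass.
ASC (methods 1·3): 0.50 vs {0.48, 0.28, 0.61, 0.25} → fail.
ASC (methods 2·3): 0.39 vs {0.55, 0.28, 0.42, 0.25} → fail.
5 of 9 fail.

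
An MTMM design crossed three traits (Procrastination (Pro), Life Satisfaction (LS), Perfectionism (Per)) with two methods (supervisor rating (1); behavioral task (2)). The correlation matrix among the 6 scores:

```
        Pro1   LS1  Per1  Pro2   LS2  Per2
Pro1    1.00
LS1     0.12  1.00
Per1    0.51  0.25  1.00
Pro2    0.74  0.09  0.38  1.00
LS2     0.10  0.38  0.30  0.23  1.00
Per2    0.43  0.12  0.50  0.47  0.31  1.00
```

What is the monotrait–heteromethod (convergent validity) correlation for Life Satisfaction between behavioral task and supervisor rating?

0.38

Same trait (LS), different methods: r(LS2, LS1) = 0.38.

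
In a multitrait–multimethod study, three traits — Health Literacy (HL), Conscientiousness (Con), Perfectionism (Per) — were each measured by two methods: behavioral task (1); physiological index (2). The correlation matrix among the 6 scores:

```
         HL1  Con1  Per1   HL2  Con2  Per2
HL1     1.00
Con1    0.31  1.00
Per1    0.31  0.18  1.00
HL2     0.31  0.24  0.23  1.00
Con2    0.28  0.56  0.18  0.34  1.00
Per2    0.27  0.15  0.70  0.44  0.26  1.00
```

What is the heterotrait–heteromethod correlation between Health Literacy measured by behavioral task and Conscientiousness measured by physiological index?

0.28

Different traits and methods: r(HL1, Con2) = 0.28.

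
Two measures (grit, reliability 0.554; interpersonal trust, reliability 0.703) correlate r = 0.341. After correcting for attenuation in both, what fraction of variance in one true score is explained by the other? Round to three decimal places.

Disattenuated r = 0.341 / √(0.554 × 0.703) = 0.341 / 0.6241 = 0.5464.
Shared true-score variance = 0.5464² = 0.2986 ≈ 0.299.

0.299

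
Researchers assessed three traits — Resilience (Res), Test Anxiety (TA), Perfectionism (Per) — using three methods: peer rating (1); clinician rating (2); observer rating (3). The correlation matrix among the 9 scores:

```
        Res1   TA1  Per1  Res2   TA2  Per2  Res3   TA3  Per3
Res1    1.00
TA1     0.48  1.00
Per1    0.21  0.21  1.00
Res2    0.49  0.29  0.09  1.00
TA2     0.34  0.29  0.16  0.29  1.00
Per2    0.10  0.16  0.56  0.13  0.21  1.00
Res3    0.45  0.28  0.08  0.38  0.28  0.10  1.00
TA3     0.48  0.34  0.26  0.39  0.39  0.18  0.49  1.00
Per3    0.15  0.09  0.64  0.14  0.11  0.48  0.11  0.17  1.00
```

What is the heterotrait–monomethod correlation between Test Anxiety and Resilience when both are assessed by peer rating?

Different traits, same method: r(TA1, Res1) = 0.48.

0.48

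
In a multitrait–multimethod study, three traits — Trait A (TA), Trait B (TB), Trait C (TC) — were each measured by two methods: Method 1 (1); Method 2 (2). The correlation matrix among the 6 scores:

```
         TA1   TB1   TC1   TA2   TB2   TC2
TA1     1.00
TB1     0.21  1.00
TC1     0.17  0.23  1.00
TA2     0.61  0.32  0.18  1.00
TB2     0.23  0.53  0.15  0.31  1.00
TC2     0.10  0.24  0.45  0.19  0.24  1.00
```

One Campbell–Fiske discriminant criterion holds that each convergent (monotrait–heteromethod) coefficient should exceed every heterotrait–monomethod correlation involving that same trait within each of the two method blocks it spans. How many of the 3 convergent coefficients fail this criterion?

0

Convergent coefficients and their comparison sets:
TA (methods 1·2): 0.61 vs {0.21, 0.31, 0.17, 0.19} → pass.
TB (methods 1·2): 0.53 vs {0.21, 0.31, 0.23, 0.24} → pass.
TC (methods 1·2): 0.45 vs {0.17, 0.19, 0.23, 0.24} → pass.
0 of 3 fail.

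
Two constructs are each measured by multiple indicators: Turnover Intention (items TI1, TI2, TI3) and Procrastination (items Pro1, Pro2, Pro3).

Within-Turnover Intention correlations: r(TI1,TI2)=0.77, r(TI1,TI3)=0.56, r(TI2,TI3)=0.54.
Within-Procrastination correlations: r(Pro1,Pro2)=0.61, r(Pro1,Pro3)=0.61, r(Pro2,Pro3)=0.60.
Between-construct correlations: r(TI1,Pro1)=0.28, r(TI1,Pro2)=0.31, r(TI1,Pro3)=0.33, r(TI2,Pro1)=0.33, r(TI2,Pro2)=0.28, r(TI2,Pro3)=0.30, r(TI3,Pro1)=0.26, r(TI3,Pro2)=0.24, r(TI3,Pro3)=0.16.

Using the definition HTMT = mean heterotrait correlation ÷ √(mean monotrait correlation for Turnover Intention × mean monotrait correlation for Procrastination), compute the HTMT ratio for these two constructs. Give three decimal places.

Mean between = 2.49/9 = 0.2767.
Mean within-TI = 1.87/3 = 0.6233; mean within-Pro = 1.82/3 = 0.6067.
Geometric mean = √(0.6233 × 0.6067) = 0.6149.
HTMT = 0.2767 / 0.6149 = 0.450.

0.450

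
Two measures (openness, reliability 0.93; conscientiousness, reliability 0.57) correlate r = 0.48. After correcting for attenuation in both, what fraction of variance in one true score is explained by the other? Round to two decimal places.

0.43

Disattenuated r = 0.48 / √(0.93 × 0.57) = 0.48 / 0.7281 = 0.6593.
Shared true-score variance = 0.6593² = 0.4347 ≈ 0.43.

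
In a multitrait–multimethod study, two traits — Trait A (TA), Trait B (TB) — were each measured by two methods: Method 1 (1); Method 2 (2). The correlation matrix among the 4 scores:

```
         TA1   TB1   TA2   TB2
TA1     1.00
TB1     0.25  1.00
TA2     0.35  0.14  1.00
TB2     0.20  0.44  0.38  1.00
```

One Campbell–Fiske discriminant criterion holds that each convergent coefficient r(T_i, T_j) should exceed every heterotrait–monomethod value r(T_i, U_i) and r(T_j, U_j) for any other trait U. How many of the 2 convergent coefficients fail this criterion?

Checking each validity diagonal entry against its comparison values:
TA (methods 1·2): 0.35 vs {0.25, 0.38} → fail.
TB (methods 1·2): 0.44 vs {0.25, 0.38} → pass.
1 of 2 fail.

1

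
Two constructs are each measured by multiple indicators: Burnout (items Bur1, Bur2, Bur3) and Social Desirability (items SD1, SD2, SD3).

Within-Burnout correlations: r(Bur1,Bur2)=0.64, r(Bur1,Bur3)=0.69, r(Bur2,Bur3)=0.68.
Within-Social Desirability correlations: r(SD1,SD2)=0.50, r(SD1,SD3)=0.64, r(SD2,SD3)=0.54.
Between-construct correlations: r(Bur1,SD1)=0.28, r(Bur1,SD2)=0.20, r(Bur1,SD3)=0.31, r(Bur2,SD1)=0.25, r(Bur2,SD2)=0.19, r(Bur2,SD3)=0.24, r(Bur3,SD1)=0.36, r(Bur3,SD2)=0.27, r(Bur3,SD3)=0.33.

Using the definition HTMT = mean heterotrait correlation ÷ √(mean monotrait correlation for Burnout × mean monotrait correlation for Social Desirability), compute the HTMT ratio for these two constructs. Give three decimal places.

Between-construct mean = 2.43/9 = 0.2700.
Mean within-Bur = 2.01/3 = 0.6700; mean within-SD = 1.68/3 = 0.5600.
Geometric mean = √(0.6700 × 0.5600) = 0.6125.
HTMT = 0.2700 / 0.6125 = 0.441.

0.441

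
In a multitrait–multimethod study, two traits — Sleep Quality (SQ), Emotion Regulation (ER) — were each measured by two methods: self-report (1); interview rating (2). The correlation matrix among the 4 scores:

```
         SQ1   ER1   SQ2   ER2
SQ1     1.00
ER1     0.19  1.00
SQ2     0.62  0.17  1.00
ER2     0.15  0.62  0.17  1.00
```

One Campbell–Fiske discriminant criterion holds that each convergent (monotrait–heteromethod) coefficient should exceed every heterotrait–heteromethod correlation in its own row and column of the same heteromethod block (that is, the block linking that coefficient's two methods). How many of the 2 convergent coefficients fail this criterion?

0

Each convergent coefficient versus the relevant comparison correlations:
SQ (methods 1·2): 0.62 vs {0.15, 0.17} → pass.
ER (methods 1·2): 0.62 vs {0.17, 0.15} → pass.
0 of 2 fail.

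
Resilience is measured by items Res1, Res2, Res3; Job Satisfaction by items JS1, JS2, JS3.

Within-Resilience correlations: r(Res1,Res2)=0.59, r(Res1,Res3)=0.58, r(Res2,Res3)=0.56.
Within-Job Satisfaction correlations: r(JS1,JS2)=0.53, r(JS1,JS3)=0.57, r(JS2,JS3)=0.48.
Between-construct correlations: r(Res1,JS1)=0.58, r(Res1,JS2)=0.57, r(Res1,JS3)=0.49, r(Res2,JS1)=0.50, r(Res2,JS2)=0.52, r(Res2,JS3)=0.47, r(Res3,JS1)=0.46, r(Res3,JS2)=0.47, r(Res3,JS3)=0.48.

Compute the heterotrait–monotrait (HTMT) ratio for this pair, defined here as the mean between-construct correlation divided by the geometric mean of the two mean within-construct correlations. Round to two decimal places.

Mean between = 4.54/9 = 0.5044.
Mean within-Res = 1.73/3 = 0.5767; mean within-JS = 1.58/3 = 0.5267.
Geometric mean = √(0.5767 × 0.5267) = 0.5511.
HTMT = 0.5044 / 0.5511 = 0.92.

0.92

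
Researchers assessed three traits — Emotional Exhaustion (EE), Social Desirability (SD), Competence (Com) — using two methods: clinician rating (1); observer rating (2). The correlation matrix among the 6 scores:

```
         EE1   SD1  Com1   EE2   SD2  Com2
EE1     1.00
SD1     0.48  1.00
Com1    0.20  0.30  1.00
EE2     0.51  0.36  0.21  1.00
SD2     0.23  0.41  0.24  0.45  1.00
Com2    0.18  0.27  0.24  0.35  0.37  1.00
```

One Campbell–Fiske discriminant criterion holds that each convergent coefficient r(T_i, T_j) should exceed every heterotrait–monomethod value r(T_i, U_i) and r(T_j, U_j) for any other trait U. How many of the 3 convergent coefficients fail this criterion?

Convergent coefficients and their comparison sets:
EE (methods 1·2): 0.51 vs {0.48, 0.45, 0.20, 0.35} → pass.
SD (methods 1·2): 0.41 vs {0.48, 0.45, 0.30, 0.37} → fail.
Com (methods 1·2): 0.24 vs {0.20, 0.35, 0.30, 0.37} → fail.
2 of 3 fail.

2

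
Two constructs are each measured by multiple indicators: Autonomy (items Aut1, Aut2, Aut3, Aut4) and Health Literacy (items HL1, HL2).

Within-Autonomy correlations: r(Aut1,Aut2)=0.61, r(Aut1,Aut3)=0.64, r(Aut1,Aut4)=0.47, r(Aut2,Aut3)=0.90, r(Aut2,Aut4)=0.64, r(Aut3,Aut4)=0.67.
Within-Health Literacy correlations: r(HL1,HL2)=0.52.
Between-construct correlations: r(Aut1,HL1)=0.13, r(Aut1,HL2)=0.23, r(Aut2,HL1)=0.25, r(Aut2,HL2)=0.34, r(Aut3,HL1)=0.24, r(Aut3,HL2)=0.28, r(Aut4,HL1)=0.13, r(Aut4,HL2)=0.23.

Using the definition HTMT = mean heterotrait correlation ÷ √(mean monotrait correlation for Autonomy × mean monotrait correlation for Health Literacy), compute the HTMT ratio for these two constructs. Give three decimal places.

0.392

Mean heterotrait r = 1.83/8 = 0.2288.
Mean within-Aut = 3.93/6 = 0.6550; mean within-HL = 0.52/1 = 0.5200.
Geometric mean = √(0.6550 × 0.5200) = 0.5836.
HTMT = 0.2288 / 0.5836 = 0.392.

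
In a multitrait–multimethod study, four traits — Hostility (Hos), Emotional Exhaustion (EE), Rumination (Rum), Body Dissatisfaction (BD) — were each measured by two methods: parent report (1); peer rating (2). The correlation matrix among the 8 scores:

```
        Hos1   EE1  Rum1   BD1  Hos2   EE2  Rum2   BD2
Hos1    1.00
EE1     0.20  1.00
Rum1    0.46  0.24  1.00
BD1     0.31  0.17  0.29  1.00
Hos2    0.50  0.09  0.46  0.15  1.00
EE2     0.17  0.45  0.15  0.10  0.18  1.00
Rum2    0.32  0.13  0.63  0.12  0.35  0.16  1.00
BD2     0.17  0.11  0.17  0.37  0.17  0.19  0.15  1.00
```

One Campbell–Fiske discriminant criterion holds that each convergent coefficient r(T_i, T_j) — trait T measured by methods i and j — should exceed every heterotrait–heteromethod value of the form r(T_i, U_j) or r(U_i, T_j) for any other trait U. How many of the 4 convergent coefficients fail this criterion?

Each convergent coefficient versus the relevant comparison correlations:
Hos (methods 1·2): 0.50 vs {0.17, 0.09, 0.32, 0.46, 0.17, 0.15} → pass.
EE (methods 1·2): 0.45 vs {0.09, 0.17, 0.13, 0.15, 0.11, 0.10} → pass.
Rum (methods 1·2): 0.63 vs {0.46, 0.32, 0.15, 0.13, 0.17, 0.12} → pass.
BD (methods 1·2): 0.37 vs {0.15, 0.17, 0.10, 0.11, 0.12, 0.17} → pass.
0 of 4 fail.

0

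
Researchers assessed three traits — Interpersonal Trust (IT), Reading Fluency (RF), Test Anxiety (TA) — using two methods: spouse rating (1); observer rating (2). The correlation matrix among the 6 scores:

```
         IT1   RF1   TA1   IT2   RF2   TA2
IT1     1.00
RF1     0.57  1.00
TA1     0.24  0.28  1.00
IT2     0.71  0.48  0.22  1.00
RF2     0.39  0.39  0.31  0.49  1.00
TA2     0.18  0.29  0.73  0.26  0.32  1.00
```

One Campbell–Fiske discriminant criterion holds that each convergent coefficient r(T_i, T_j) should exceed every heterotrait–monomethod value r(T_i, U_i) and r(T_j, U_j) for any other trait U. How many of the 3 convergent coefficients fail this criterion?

Each convergent coefficient versus the relevant comparison correlations:
IT (methods 1·2): 0.71 vs {0.57, 0.49, 0.24, 0.26} → pass.
RF (methods 1·2): 0.39 vs {0.57, 0.49, 0.28, 0.32} → fail.
TA (methods 1·2): 0.73 vs {0.24, 0.26, 0.28, 0.32} → pass.
1 of 3 fail.

1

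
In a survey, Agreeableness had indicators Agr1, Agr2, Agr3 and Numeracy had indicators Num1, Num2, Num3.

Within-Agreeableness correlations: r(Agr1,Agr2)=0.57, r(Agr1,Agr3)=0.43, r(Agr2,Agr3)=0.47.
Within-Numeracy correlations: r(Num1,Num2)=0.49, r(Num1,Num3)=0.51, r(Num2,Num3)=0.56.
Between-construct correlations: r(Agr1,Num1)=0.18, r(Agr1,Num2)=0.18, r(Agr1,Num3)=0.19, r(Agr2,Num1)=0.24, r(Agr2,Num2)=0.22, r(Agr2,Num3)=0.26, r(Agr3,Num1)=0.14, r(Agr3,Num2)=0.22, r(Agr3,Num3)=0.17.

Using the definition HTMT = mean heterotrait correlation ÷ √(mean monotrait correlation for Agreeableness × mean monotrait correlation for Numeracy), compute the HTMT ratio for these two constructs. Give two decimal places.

Mean between = 1.80/9 = 0.2000.
Mean within-Agr = 1.47/3 = 0.4900; mean within-Num = 1.56/3 = 0.5200.
Geometric mean = √(0.4900 × 0.5200) = 0.5048.
HTMT = 0.2000 / 0.5048 = 0.40.

0.40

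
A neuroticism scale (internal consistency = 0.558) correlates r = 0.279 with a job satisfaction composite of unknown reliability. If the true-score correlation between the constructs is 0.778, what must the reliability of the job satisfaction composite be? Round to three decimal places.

0.230

r_true = r_obs / √(r_xx · r_yy) ⇒ 0.778 = 0.279 / √(0.558 · r_yy).
√(0.558 · r_yy) = 0.279 / 0.778 = 0.3586; 0.558 · r_yy = 0.1286; r_yy = 0.1286 / 0.558 ≈ 0.230.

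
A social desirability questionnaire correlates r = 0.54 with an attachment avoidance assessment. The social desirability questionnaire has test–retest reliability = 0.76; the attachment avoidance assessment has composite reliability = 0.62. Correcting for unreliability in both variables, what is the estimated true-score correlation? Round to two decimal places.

r_true = r_obs / √(r_xx · r_yy) = 0.54 / √(0.76 × 0.62) = 0.54 / √0.4712 = 0.54 / 0.6864 ≈ 0.79.

0.79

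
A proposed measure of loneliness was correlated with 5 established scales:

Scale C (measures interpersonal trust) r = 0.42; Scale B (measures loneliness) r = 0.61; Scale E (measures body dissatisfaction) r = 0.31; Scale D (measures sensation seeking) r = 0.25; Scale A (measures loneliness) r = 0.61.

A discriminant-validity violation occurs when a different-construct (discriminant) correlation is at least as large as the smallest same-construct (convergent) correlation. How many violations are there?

0

Convergent (same construct = loneliness): Scale B, Scale A.
Smallest convergent = 0.61. Discriminant values: 0.42, 0.31, 0.25; count ≥ 0.61 → 0.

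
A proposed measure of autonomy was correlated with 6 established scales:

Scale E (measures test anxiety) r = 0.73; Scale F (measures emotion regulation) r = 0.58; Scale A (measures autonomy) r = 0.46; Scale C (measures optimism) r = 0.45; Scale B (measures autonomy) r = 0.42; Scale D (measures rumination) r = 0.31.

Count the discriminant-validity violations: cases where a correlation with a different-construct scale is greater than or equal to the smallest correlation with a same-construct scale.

3

Convergent (same construct = autonomy): Scale A, Scale B.
Smallest convergent = 0.42. Discriminant values: 0.73, 0.58, 0.45, 0.31; count ≥ 0.42 → 3.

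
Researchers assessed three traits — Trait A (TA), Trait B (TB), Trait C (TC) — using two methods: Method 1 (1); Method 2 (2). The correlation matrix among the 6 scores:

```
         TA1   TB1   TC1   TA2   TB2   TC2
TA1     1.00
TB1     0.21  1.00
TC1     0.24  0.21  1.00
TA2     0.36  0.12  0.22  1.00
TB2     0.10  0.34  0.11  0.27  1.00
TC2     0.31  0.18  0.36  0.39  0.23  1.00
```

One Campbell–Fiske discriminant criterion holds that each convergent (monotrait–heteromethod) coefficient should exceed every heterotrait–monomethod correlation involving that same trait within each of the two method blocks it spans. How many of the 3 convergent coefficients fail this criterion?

Convergent coefficients and their comparison sets:
TA (methods 1·2): 0.36 vs {0.21, 0.27, 0.24, 0.39} → fail.
TB (methods 1·2): 0.34 vs {0.21, 0.27, 0.21, 0.23} → pass.
TC (methods 1·2): 0.36 vs {0.24, 0.39, 0.21, 0.23} → fail.
2 of 3 fail.

2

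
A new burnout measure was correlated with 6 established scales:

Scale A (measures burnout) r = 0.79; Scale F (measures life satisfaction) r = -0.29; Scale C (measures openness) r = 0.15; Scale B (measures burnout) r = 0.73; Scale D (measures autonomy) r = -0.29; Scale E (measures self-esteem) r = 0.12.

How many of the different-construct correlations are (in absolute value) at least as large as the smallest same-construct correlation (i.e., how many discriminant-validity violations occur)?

0

Convergent (same construct = burnout): Scale A, Scale B.
Smallest convergent = 0.73. Discriminant |r|: 0.29, 0.15, 0.29, 0.12; count ≥ 0.73 → 0.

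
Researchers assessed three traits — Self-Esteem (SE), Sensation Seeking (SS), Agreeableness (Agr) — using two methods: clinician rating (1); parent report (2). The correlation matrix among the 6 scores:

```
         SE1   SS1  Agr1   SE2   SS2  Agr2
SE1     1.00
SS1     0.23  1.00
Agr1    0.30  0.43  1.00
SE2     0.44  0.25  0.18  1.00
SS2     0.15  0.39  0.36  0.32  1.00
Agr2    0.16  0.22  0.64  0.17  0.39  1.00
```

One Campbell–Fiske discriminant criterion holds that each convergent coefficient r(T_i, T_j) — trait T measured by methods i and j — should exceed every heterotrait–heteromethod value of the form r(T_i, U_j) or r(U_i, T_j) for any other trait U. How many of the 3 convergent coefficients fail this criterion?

Convergent coefficients and their comparison sets:
SE (methods 1·2): 0.44 vs {0.15, 0.25, 0.16, 0.18} → pass.
SS (methods 1·2): 0.39 vs {0.25, 0.15, 0.22, 0.36} → pass.
Agr (methods 1·2): 0.64 vs {0.18, 0.16, 0.36, 0.22} → pass.
0 of 3 fail.

0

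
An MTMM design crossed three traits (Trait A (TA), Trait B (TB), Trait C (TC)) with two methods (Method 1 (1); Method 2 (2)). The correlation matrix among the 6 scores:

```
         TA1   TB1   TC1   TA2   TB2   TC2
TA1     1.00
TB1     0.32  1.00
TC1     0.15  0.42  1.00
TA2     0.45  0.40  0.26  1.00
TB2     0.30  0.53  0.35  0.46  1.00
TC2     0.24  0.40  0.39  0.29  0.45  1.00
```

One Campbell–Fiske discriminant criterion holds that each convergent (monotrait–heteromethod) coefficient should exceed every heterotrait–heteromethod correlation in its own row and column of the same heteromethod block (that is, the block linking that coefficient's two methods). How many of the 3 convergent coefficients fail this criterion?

Convergent coefficients and their comparison sets:
TA (methods 1·2): 0.45 vs {0.30, 0.40, 0.24, 0.26} → pass.
TB (methods 1·2): 0.53 vs {0.40, 0.30, 0.40, 0.35} → pass.
TC (methods 1·2): 0.39 vs {0.26, 0.24, 0.35, 0.40} → fail.
1 of 3 fail.

1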